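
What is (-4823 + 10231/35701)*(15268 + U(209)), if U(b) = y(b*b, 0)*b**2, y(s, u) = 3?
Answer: -25191197672212/35701 ≈ -7.0562e+8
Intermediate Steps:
U(b) = 3*b**2
(-4823 + 10231/35701)*(15268 + U(209)) = (-4823 + 10231/35701)*(15268 + 3*209**2) = (-4823 + 10231*(1/35701))*(15268 + 3*43681) = (-4823 + 10231/35701)*(15268 + 131043) = -172175692/35701*146311 = -25191197672212/35701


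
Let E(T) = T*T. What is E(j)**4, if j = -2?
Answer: 256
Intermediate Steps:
E(T) = T**2
E(j)**4 = ((-2)**2)**4 = 4**4 = 256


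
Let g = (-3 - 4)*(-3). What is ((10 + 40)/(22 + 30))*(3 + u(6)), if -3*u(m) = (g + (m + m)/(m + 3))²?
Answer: -55100/351 ≈ -156.98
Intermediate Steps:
g = 21 (g = -7*(-3) = 21)
u(m) = -(21 + 2*m/(3 + m))²/3 (u(m) = -(21 + (m + m)/(m + 3))²/3 = -(21 + (2*m)/(3 + m))²/3 = -(21 + 2*m/(3 + m))²/3)
((10 + 40)/(22 + 30))*(3 + u(6)) = ((10 + 40)/(22 + 30))*(3 - (63 + 23*6)²/(3*(3 + 6)²)) = (50/52)*(3 - ⅓*(63 + 138)²/9²) = (50*(1/52))*(3 - ⅓*1/81*201²) = 25*(3 - ⅓*1/81*40401)/26 = 25*(3 - 4489/27)/26 = (25/26)*(-4408/27) = -55100/351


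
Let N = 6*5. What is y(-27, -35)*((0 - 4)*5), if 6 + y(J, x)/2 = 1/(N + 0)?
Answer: 716/3 ≈ 238.67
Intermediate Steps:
N = 30
y(J, x) = -179/15 (y(J, x) = -12 + 2/(30 + 0) = -12 + 2/30 = -12 + 2*(1/30) = -12 + 1/15 = -179/15)
y(-27, -35)*((0 - 4)*5) = -179*(0 - 4)*5/15 = -(-716)*5/15 = -179/15*(-20) = 716/3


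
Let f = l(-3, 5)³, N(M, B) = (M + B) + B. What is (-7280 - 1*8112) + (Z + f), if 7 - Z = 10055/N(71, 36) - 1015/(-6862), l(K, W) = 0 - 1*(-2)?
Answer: -15158069837/981266 ≈ -15447.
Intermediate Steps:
l(K, W) = 2 (l(K, W) = 0 + 2 = 2)
N(M, B) = M + 2*B (N(M, B) = (B + M) + B = M + 2*B)
Z = -62273693/981266 (Z = 7 - (10055/(71 + 2*36) - 1015/(-6862)) = 7 - (10055/(71 + 72) - 1015*(-1/6862)) = 7 - (10055/143 + 1015/6862) = 7 - 1*69142555/981266 = 7 - 69142555/981266 = -62273693/981266 ≈ -63.463)
f = 8 (f = 2³ = 8)
(-7280 - 1*8112) + (Z + f) = (-7280 - 1*8112) + (-62273693/981266 + 8) = (-7280 - 8112) - 54423565/981266 = -15392 - 54423565/981266 = -15158069837/981266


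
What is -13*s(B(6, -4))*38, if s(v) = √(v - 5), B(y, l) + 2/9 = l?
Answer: -494*I*√83/3 ≈ -1500.2*I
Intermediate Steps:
B(y, l) = -2/9 + l
s(v) = √(-5 + v)
-13*s(B(6, -4))*38 = -13*√(-5 + (-2/9 - 4))*38 = -13*√(-5 - 38/9)*38 = -13*I*√83/3*38 = -494*I*√83/3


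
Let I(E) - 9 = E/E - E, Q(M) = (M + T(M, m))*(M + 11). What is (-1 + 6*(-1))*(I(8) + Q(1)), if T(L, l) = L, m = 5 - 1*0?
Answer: -182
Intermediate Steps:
m = 5 (m = 5 + 0 = 5)
Q(M) = 2*M*(11 + M) (Q(M) = (M + M)*(M + 11) = (2*M)*(11 + M) = 2*M*(11 + M))
I(E) = 10 - E (I(E) = 9 + (E/E - E) = 9 + (1 - E) = 10 - E)
(-1 + 6*(-1))*(I(8) + Q(1)) = (-1 + 6*(-1))*((10 - 1*8) + 2*1*(11 + 1)) = (-1 - 6)*((10 - 8) + 2*1*12) = -7*(2 + 24) = -7*26 = -182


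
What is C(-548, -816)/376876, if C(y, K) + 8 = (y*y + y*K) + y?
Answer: 186729/94219 ≈ 1.9819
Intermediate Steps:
C(y, K) = -8 + y + y² + K*y (C(y, K) = -8 + ((y*y + y*K) + y) = -8 + ((y² + K*y) + y) = -8 + (y + y² + K*y) = -8 + y + y² + K*y)
C(-548, -816)/376876 = (-8 - 548 + (-548)² - 816*(-548))/376876 = (-8 - 548 + 300304 + 447168)*(1/376876) = 746916*(1/376876) = 186729/94219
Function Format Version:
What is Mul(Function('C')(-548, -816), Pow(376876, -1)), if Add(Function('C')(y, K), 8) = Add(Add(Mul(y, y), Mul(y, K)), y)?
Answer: Rational(186729, 94219) ≈ 1.9819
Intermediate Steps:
Function('C')(y, K) = Add(-8, y, Pow(y, 2), Mul(K, y)) (Function('C')(y, K) = Add(-8, Add(Add(Mul(y, y), Mul(y, K)), y)) = Add(-8, Add(Add(Pow(y, 2), Mul(K, y)), y)) = Add(-8, Add(y, Pow(y, 2), Mul(K, y))) = Add(-8, y, Pow(y, 2), Mul(K, y)))
Mul(Function('C')(-548, -816), Pow(376876, -1)) = Mul(Add(-8, -548, Pow(-548, 2), Mul(-816, -548)), Pow(376876, -1)) = Mul(Add(-8, -548, 300304, 447168), Rational(1, 376876)) = Mul(746916, Rational(1, 376876)) = Rational(186729, 94219)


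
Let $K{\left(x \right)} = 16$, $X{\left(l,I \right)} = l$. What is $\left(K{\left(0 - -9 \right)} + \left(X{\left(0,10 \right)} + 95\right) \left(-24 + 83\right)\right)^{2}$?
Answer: $31595641$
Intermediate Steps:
$\left(K{\left(0 - -9 \right)} + \left(X{\left(0,10 \right)} + 95\right) \left(-24 + 83\right)\right)^{2} = \left(16 + \left(0 + 95\right) \left(-24 + 83\right)\right)^{2} = \left(16 + 95 \cdot 59\right)^{2} = \left(16 + 5605\right)^{2} = 5621^{2} = 31595641$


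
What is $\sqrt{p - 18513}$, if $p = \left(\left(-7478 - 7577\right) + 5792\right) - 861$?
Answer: $i \sqrt{28637} \approx 169.22 i$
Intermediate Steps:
$p = -10124$ ($p = \left(-15055 + 5792\right) - 861 = -9263 - 861 = -10124$)
$\sqrt{p - 18513} = \sqrt{-10124 - 18513} = \sqrt{-28637} = i \sqrt{28637}$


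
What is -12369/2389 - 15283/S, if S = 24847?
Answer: -343843630/59359483 ≈ -5.7926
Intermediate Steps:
-12369/2389 - 15283/S = -12369/2389 - 15283/24847 = -343843630/59359483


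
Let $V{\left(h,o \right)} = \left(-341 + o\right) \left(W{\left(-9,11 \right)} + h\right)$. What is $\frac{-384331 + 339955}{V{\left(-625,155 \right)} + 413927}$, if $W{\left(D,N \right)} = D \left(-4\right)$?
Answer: $- \frac{44376}{523481} \approx -0.084771$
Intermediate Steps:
$W{\left(D,N \right)} = - 4 D$
$V{\left(h,o \right)} = \left(-341 + o\right) \left(36 + h\right)$ ($V{\left(h,o \right)} = \left(-341 + o\right) \left(\left(-4\right) \left(-9\right) + h\right) = \left(-341 + o\right) \left(36 + h\right)$)
$\frac{-384331 + 339955}{V{\left(-625,155 \right)} + 413927} = \frac{-384331 + 339955}{\left(-12276 - -213125 + 36 \cdot 155 - 96875\right) + 413927} = - \frac{44376}{\left(-12276 + 213125 + 5580 - 96875\right) + 413927} = - \frac{44376}{109554 + 413927} = - \frac{44376}{523481}$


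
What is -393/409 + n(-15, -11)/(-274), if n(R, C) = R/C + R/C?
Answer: -598386/616363 ≈ -0.97083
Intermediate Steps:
n(R, C) = 2*R/C
-393/409 + n(-15, -11)/(-274) = -393/409 + (2*(-15)/(-11))/(-274) = -393*1/409 + (2*(-15)*(-1/11))*(-1/274) = -393/409 + (30/11)*(-1/274) = -393/409 - 15/1507 = -598386/616363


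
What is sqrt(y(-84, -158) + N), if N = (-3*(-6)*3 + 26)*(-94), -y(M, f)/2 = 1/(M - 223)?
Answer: I*sqrt(708751866)/307 ≈ 86.718*I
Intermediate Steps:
y(M, f) = -2/(-223 + M) (y(M, f) = -2/(M - 223) = -2/(-223 + M))
N = -7520 (N = (18*3 + 26)*(-94) = (54 + 26)*(-94) = 80*(-94) = -7520)
sqrt(y(-84, -158) + N) = sqrt(-2/(-223 - 84) - 7520) = sqrt(-2/(-307) - 7520) = sqrt(-2*(-1/307) - 7520) = sqrt(2/307 - 7520) = sqrt(-2308638/307) = I*sqrt(708751866)/307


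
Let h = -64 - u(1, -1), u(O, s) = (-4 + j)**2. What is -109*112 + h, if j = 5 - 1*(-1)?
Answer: -12276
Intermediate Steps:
j = 6 (j = 5 + 1 = 6)
u(O, s) = 4 (u(O, s) = (-4 + 6)**2 = 2**2 = 4)
h = -68 (h = -64 - 1*4 = -64 - 4 = -68)
-109*112 + h = -109*112 - 68 = -12208 - 68 = -12276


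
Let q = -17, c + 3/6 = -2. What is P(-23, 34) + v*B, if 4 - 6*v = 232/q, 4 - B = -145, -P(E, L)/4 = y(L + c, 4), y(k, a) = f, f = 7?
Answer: 6974/17 ≈ 410.24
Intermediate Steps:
c = -5/2 (c = -1/2 - 2 = -5/2 ≈ -2.5000)
y(k, a) = 7
P(E, L) = -28 (P(E, L) = -4*7 = -28)
B = 149 (B = 4 - 1*(-145) = 4 + 145 = 149)
v = 50/17 (v = 2/3 - 116/(3*(-17)) = 2/3 - 116*(-1)/(3*17) = 2/3 - 1/6*(-232/17) = 2/3 + 116/51 = 50/17 ≈ 2.9412)
P(-23, 34) + v*B = -28 + (50/17)*149 = -28 + 7450/17 = 6974/17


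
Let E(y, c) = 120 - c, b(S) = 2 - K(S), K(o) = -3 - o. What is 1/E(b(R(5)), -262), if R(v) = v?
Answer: 1/382 ≈ 0.0026178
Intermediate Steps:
b(S) = 5 + S (b(S) = 2 - (-3 - S) = 2 + (3 + S) = 5 + S)
1/E(b(R(5)), -262) = 1/(120 - 1*(-262)) = 1/(120 + 262) = 1/382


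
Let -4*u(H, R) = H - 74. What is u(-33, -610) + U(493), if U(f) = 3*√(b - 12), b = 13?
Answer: 119/4 ≈ 29.750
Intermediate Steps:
u(H, R) = 37/2 - H/4 (u(H, R) = -(H - 74)/4 = -(-74 + H)/4 = 37/2 - H/4)
U(f) = 3 (U(f) = 3*√(13 - 12) = 3*√1 = 3*1 = 3)
u(-33, -610) + U(493) = (37/2 - ¼*(-33)) + 3 = (37/2 + 33/4) + 3 = 107/4 + 3 = 119/4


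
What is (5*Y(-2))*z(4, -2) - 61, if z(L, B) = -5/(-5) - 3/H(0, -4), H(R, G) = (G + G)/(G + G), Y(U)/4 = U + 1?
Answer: -21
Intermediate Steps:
Y(U) = 4 + 4*U (Y(U) = 4*(U + 1) = 4*(1 + U) = 4 + 4*U)
H(R, G) = 1 (H(R, G) = (2*G)/((2*G)) = (2*G)*(1/(2*G)) = 1)
z(L, B) = -2 (z(L, B) = -5/(-5) - 3/1 = -5*(-⅕) - 3*1 = 1 - 3 = -2)
(5*Y(-2))*z(4, -2) - 61 = (5*(4 + 4*(-2)))*(-2) - 61 = (5*(4 - 8))*(-2) - 61 = (5*(-4))*(-2) - 61 = -20*(-2) - 61 = 40 - 61 = -21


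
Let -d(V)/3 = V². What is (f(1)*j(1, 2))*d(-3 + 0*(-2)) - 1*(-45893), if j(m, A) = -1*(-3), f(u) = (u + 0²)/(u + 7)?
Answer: 367063/8 ≈ 45883.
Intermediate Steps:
f(u) = u/(7 + u) (f(u) = (u + 0)/(7 + u) = u/(7 + u))
j(m, A) = 3
d(V) = -3*V²
(f(1)*j(1, 2))*d(-3 + 0*(-2)) - 1*(-45893) = ((1/(7 + 1))*3)*(-3*(-3 + 0*(-2))²) - 1*(-45893) = ((1/8)*3)*(-3*(-3 + 0)²) + 45893 = ((1*(⅛))*3)*(-3*(-3)²) + 45893 = ((⅛)*3)*(-3*9) + 45893 = (3/8)*(-27) + 45893 = -81/8 + 45893 = 367063/8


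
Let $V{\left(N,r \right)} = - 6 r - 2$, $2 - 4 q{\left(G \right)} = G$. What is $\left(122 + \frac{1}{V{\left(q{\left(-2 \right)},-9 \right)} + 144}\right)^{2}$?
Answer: $\frac{571831569}{38416} \approx 14885.0$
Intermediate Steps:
$q{\left(G \right)} = \frac{1}{2} - \frac{G}{4}$
$V{\left(N,r \right)} = -2 - 6 r$
$\left(122 + \frac{1}{V{\left(q{\left(-2 \right)},-9 \right)} + 144}\right)^{2} = \left(122 + \frac{1}{\left(-2 - -54\right) + 144}\right)^{2} = \left(122 + \frac{1}{\left(-2 + 54\right) + 144}\right)^{2} = \left(122 + \frac{1}{52 + 144}\right)^{2} = \left(122 + \frac{1}{196}\right)^{2} = \left(\frac{23913}{196}\right)^{2} = \frac{571831569}{38416}$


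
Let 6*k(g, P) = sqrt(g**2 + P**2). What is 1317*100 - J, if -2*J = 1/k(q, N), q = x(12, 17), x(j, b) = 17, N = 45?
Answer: 131700 + 3*sqrt(2314)/2314 ≈ 1.3170e+5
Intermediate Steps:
q = 17
k(g, P) = sqrt(P**2 + g**2)/6 (k(g, P) = sqrt(g**2 + P**2)/6 = sqrt(P**2 + g**2)/6)
J = -3*sqrt(2314)/2314 (J = -6/sqrt(45**2 + 17**2)/2 = -6/sqrt(2025 + 289)/2 = -3*sqrt(2314)/1157/2 = -3*sqrt(2314)/2314 ≈ -0.062365)
1317*100 - J = 1317*100 - (-3)*sqrt(2314)/2314 = 131700 + 3*sqrt(2314)/2314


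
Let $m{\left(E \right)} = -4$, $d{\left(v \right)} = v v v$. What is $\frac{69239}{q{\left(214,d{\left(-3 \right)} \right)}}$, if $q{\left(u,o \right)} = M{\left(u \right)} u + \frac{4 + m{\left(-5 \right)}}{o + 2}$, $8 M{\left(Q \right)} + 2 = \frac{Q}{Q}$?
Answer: $- \frac{276956}{107} \approx -2588.4$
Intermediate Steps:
$d{\left(v \right)} = v^{3}$ ($d{\left(v \right)} = v v^{2} = v^{3}$)
$M{\left(Q \right)} = - \frac{1}{8}$ ($M{\left(Q \right)} = - \frac{1}{4} + \frac{Q \frac{1}{Q}}{8} = - \frac{1}{4} + \frac{1}{8} \cdot 1 = - \frac{1}{4} + \frac{1}{8} = - \frac{1}{8}$)
$q{\left(u,o \right)} = - \frac{u}{8}$ ($q{\left(u,o \right)} = - \frac{u}{8} + \frac{4 - 4}{o + 2} = - \frac{u}{8} + \frac{0}{2 + o} = - \frac{u}{8} + 0 = - \frac{u}{8}$)
$\frac{69239}{q{\left(214,d{\left(-3 \right)} \right)}} = \frac{69239}{\left(- \frac{1}{8}\right) 214} = \frac{69239}{- \frac{107}{4}} = 69239 \left(- \frac{4}{107}\right) = - \frac{276956}{107}$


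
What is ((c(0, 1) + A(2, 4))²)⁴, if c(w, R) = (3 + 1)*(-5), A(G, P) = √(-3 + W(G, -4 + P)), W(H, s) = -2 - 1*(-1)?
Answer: 18610483456 - 19060715520*I ≈ 1.861e+10 - 1.9061e+10*I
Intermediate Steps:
W(H, s) = -1 (W(H, s) = -2 + 1 = -1)
A(G, P) = 2*I (A(G, P) = √(-3 - 1) = √(-4) = 2*I)
c(w, R) = -20 (c(w, R) = 4*(-5) = -20)
((c(0, 1) + A(2, 4))²)⁴ = ((-20 + 2*I)²)⁴ = (-20 + 2*I)⁸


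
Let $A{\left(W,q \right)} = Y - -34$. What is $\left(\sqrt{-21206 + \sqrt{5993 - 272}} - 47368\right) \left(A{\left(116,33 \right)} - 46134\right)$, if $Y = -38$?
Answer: $2185464784 - 46138 \sqrt{-21206 + \sqrt{5721}} \approx 2.1855 \cdot 10^{9} - 6.7068 \cdot 10^{6} i$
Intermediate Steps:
$A{\left(W,q \right)} = -4$ ($A{\left(W,q \right)} = -38 - -34 = -38 + 34 = -4$)
$\left(\sqrt{-21206 + \sqrt{5993 - 272}} - 47368\right) \left(A{\left(116,33 \right)} - 46134\right) = \left(\sqrt{-21206 + \sqrt{5993 - 272}} - 47368\right) \left(-4 - 46134\right) = \left(\sqrt{-21206 + \sqrt{5721}} - 47368\right) \left(-46138\right) = \left(-47368 + \sqrt{-21206 + \sqrt{5721}}\right) \left(-46138\right) = 2185464784 - 46138 \sqrt{-21206 + \sqrt{5721}}$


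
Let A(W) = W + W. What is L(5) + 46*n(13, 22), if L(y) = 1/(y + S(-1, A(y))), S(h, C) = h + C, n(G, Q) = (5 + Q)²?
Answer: 469477/14 ≈ 33534.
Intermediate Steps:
A(W) = 2*W
S(h, C) = C + h
L(y) = 1/(-1 + 3*y) (L(y) = 1/(y + (2*y - 1)) = 1/(y + (-1 + 2*y)) = 1/(-1 + 3*y))
L(5) + 46*n(13, 22) = 1/(-1 + 3*5) + 46*(5 + 22)² = 1/(-1 + 15) + 46*27² = 1/14 + 46*729 = 1/14 + 33534 = 469477/14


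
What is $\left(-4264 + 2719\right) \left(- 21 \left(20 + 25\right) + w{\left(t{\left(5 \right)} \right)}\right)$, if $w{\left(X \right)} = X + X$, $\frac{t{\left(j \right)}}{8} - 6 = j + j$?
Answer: $1064505$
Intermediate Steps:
$t{\left(j \right)} = 48 + 16 j$ ($t{\left(j \right)} = 48 + 8 \left(j + j\right) = 48 + 8 \cdot 2 j = 48 + 16 j$)
$w{\left(X \right)} = 2 X$
$\left(-4264 + 2719\right) \left(- 21 \left(20 + 25\right) + w{\left(t{\left(5 \right)} \right)}\right) = \left(-4264 + 2719\right) \left(- 21 \left(20 + 25\right) + 2 \left(48 + 16 \cdot 5\right)\right) = - 1545 \left(\left(-21\right) 45 + 2 \left(48 + 80\right)\right) = - 1545 \left(-945 + 2 \cdot 128\right) = - 1545 \left(-945 + 256\right) = \left(-1545\right) \left(-689\right) = 1064505$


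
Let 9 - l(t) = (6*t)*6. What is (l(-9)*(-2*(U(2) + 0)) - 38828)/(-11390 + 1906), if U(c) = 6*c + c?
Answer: 12038/2371 ≈ 5.0772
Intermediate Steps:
U(c) = 7*c
l(t) = 9 - 36*t (l(t) = 9 - 6*t*6 = 9 - 36*t)
(l(-9)*(-2*(U(2) + 0)) - 38828)/(-11390 + 1906) = ((9 - 36*(-9))*(-2*(7*2 + 0)) - 38828)/(-11390 + 1906) = ((9 + 324)*(-2*(14 + 0)) - 38828)/(-9484) = (333*(-2*14) - 38828)*(-1/9484) = (333*(-28) - 38828)*(-1/9484) = (-9324 - 38828)*(-1/9484) = -48152*(-1/9484) = 12038/2371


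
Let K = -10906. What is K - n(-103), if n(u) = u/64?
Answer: -697881/64 ≈ -10904.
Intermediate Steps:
n(u) = u/64 (n(u) = u*(1/64) = u/64)
K - n(-103) = -10906 - (-103)/64 = -10906 - 1*(-103/64) = -10906 + 103/64 = -697881/64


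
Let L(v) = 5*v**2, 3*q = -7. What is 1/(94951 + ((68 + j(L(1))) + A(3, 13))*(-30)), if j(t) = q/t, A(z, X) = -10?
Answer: 1/93225 ≈ 1.0727e-5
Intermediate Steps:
q = -7/3 (q = (1/3)*(-7) = -7/3 ≈ -2.3333)
j(t) = -7/(3*t)
1/(94951 + ((68 + j(L(1))) + A(3, 13))*(-30)) = 1/(94951 + ((68 - 7/(3*(5*1**2))) - 10)*(-30)) = 1/(94951 + ((68 - 7/(3*(5*1))) - 10)*(-30)) = 1/(94951 + ((68 - 7/3/5) - 10)*(-30)) = 1/(94951 + ((68 - 7/3*1/5) - 10)*(-30)) = 1/(94951 + ((68 - 7/15) - 10)*(-30)) = 1/(94951 + (1013/15 - 10)*(-30)) = 1/(94951 + (863/15)*(-30)) = 1/(94951 - 1726) = 1/93225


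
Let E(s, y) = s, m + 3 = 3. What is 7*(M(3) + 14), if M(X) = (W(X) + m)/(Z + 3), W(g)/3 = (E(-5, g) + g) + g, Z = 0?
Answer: 105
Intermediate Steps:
m = 0 (m = -3 + 3 = 0)
W(g) = -15 + 6*g (W(g) = 3*((-5 + g) + g) = 3*(-5 + 2*g) = -15 + 6*g)
M(X) = -5 + 2*X (M(X) = ((-15 + 6*X) + 0)/(0 + 3) = (-15 + 6*X)/3 = (-15 + 6*X)*(⅓) = -5 + 2*X)
7*(M(3) + 14) = 7*((-5 + 2*3) + 14) = 7*((-5 + 6) + 14) = 7*(1 + 14) = 7*15 = 105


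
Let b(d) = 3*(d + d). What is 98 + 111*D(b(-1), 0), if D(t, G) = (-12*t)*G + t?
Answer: -568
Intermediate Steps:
b(d) = 6*d (b(d) = 3*(2*d) = 6*d)
D(t, G) = t - 12*G*t (D(t, G) = -12*G*t + t = t - 12*G*t)
98 + 111*D(b(-1), 0) = 98 + 111*((6*(-1))*(1 - 12*0)) = 98 + 111*(-6*(1 + 0)) = 98 + 111*(-6*1) = 98 + 111*(-6) = 98 - 666 = -568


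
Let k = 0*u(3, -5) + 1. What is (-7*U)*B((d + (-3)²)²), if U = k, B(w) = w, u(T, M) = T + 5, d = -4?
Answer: -175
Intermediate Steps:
u(T, M) = 5 + T
k = 1 (k = 0*(5 + 3) + 1 = 0*8 + 1 = 0 + 1 = 1)
U = 1
(-7*U)*B((d + (-3)²)²) = (-7*1)*(-4 + (-3)²)² = -7*(-4 + 9)² = -7*5² = -7*25 = -175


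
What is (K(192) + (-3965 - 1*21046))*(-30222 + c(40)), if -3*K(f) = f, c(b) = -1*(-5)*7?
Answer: 756939025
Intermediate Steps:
c(b) = 35 (c(b) = 5*7 = 35)
K(f) = -f/3
(K(192) + (-3965 - 1*21046))*(-30222 + c(40)) = (-⅓*192 + (-3965 - 1*21046))*(-30222 + 35) = (-64 + (-3965 - 21046))*(-30187) = (-64 - 25011)*(-30187) = -25075*(-30187) = 756939025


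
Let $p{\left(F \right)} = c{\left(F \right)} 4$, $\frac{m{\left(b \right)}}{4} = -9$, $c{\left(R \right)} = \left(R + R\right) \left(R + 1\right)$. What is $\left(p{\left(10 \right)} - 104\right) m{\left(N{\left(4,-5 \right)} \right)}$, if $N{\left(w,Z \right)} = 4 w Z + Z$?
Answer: $-27936$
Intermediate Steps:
$c{\left(R \right)} = 2 R \left(1 + R\right)$
$N{\left(w,Z \right)} = Z + 4 Z w$ ($N{\left(w,Z \right)} = 4 Z w + Z = Z + 4 Z w$)
$m{\left(b \right)} = -36$ ($m{\left(b \right)} = 4 \left(-9\right) = -36$)
$p{\left(F \right)} = 8 F \left(1 + F\right)$ ($p{\left(F \right)} = 2 F \left(1 + F\right) 4 = 8 F \left(1 + F\right)$)
$\left(p{\left(10 \right)} - 104\right) m{\left(N{\left(4,-5 \right)} \right)} = \left(8 \cdot 10 \left(1 + 10\right) - 104\right) \left(-36\right) = \left(8 \cdot 10 \cdot 11 - 104\right) \left(-36\right) = \left(880 - 104\right) \left(-36\right) = 776 \left(-36\right) = -27936$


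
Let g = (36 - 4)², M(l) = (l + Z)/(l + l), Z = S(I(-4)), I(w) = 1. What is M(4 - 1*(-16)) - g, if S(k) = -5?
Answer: -8189/8 ≈ -1023.6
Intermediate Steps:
Z = -5
M(l) = (-5 + l)/(2*l) (M(l) = (l - 5)/(l + l) = (-5 + l)/((2*l)) = (-5 + l)*(1/(2*l)) = (-5 + l)/(2*l))
g = 1024 (g = 32² = 1024)
M(4 - 1*(-16)) - g = (-5 + (4 - 1*(-16)))/(2*(4 - 1*(-16))) - 1*1024 = (-5 + (4 + 16))/(2*(4 + 16)) - 1024 = (½)*(-5 + 20)/20 - 1024 = (½)*(1/20)*15 - 1024 = 3/8 - 1024 = -8189/8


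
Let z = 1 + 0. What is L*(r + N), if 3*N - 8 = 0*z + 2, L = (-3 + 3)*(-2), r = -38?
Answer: 0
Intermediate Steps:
z = 1
L = 0 (L = 0*(-2) = 0)
N = 10/3 (N = 8/3 + (0*1 + 2)/3 = 8/3 + (0 + 2)/3 = 8/3 + (1/3)*2 = 8/3 + 2/3 = 10/3 ≈ 3.3333)
L*(r + N) = 0*(-38 + 10/3) = 0*(-104/3) = 0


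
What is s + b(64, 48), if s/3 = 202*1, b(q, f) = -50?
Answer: 556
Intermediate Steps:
s = 606 (s = 3*(202*1) = 3*202 = 606)
s + b(64, 48) = 606 - 50 = 556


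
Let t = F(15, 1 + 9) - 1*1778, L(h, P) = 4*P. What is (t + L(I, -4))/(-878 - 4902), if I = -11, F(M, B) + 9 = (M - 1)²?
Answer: 1607/5780 ≈ 0.27803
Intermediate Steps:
F(M, B) = -9 + (-1 + M)² (F(M, B) = -9 + (M - 1)² = -9 + (-1 + M)²)
t = -1591 (t = (-9 + (-1 + 15)²) - 1*1778 = (-9 + 14²) - 1778 = (-9 + 196) - 1778 = 187 - 1778 = -1591)
(t + L(I, -4))/(-878 - 4902) = (-1591 + 4*(-4))/(-878 - 4902) = (-1591 - 16)/(-5780) = -1607*(-1/5780) = 1607/5780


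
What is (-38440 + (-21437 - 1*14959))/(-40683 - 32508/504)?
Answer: 149672/81495 ≈ 1.8366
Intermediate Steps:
(-38440 + (-21437 - 1*14959))/(-40683 - 32508/504) = (-38440 + (-21437 - 14959))/(-40683 - 32508*1/504) = (-38440 - 36396)/(-40683 - 129/2) = -74836/(-81495/2) = -74836*(-2/81495) = 149672/81495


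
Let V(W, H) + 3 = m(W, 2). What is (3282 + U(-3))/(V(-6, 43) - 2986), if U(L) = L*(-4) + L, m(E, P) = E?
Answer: -3291/2995 ≈ -1.0988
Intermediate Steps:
V(W, H) = -3 + W
U(L) = -3*L (U(L) = -4*L + L = -3*L)
(3282 + U(-3))/(V(-6, 43) - 2986) = (3282 - 3*(-3))/((-3 - 6) - 2986) = (3282 + 9)/(-9 - 2986) = 3291/(-2995) = 3291*(-1/2995) = -3291/2995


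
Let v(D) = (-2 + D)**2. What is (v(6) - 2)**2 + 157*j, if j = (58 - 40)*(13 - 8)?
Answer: 14326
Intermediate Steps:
j = 90 (j = 18*5 = 90)
(v(6) - 2)**2 + 157*j = ((-2 + 6)**2 - 2)**2 + 157*90 = (4**2 - 2)**2 + 14130 = (16 - 2)**2 + 14130 = 14**2 + 14130 = 196 + 14130 = 14326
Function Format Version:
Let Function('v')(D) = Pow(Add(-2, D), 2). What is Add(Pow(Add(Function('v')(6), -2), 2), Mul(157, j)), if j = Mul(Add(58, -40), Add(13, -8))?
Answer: 14326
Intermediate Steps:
j = 90 (j = Mul(18, 5) = 90)
Add(Pow(Add(Function('v')(6), -2), 2), Mul(157, j)) = Add(Pow(Add(Pow(Add(-2, 6), 2), -2), 2), Mul(157, 90)) = Add(Pow(Add(Pow(4, 2), -2), 2), 14130) = Add(Pow(Add(16, -2), 2), 14130) = Add(Pow(14, 2), 14130) = Add(196, 14130) = 14326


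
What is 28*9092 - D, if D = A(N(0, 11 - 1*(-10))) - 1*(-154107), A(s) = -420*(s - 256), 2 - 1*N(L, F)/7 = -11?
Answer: 31169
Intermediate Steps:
N(L, F) = 91 (N(L, F) = 14 - 7*(-11) = 14 + 77 = 91)
A(s) = 107520 - 420*s (A(s) = -420*(-256 + s) = 107520 - 420*s)
D = 223407 (D = (107520 - 420*91) - 1*(-154107) = (107520 - 38220) + 154107 = 69300 + 154107 = 223407)
28*9092 - D = 28*9092 - 1*223407 = 254576 - 223407 = 31169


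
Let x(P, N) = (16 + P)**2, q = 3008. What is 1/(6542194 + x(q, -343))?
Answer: 1/15686770 ≈ 6.3748e-8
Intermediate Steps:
1/(6542194 + x(q, -343)) = 1/(6542194 + (16 + 3008)**2) = 1/(6542194 + 3024**2) = 1/(6542194 + 9144576) = 1/15686770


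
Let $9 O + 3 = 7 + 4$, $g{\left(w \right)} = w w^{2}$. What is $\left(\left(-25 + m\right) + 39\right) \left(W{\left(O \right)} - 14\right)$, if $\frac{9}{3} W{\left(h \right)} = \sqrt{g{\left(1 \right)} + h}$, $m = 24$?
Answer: $-532 + \frac{38 \sqrt{17}}{9} \approx -514.59$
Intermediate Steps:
$g{\left(w \right)} = w^{3}$
$O = \frac{8}{9}$ ($O = - \frac{1}{3} + \frac{7 + 4}{9} = - \frac{1}{3} + \frac{1}{9} \cdot 11 = - \frac{1}{3} + \frac{11}{9} = \frac{8}{9} \approx 0.88889$)
$W{\left(h \right)} = \frac{\sqrt{1 + h}}{3}$ ($W{\left(h \right)} = \frac{\sqrt{1^{3} + h}}{3} = \frac{\sqrt{1 + h}}{3}$)
$\left(\left(-25 + m\right) + 39\right) \left(W{\left(O \right)} - 14\right) = \left(\left(-25 + 24\right) + 39\right) \left(\frac{\sqrt{1 + \frac{8}{9}}}{3} - 14\right) = \left(-1 + 39\right) \left(\frac{\sqrt{\frac{17}{9}}}{3} - 14\right) = 38 \left(\frac{\frac{1}{3} \sqrt{17}}{3} - 14\right) = 38 \left(\frac{\sqrt{17}}{9} - 14\right) = 38 \left(-14 + \frac{\sqrt{17}}{9}\right) = -532 + \frac{38 \sqrt{17}}{9}$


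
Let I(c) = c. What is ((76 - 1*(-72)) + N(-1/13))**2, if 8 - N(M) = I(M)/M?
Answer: 24025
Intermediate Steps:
N(M) = 7 (N(M) = 8 - M/M = 8 - 1*1 = 8 - 1 = 7)
((76 - 1*(-72)) + N(-1/13))**2 = ((76 - 1*(-72)) + 7)**2 = ((76 + 72) + 7)**2 = (148 + 7)**2 = 155**2 = 24025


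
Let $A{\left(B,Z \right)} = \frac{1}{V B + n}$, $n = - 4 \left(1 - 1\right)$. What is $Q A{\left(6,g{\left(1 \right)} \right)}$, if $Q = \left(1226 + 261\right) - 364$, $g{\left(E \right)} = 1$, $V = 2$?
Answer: $\frac{1123}{12} \approx 93.583$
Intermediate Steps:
$n = 0$ ($n = \left(-4\right) 0 = 0$)
$A{\left(B,Z \right)} = \frac{1}{2 B}$ ($A{\left(B,Z \right)} = \frac{1}{2 B + 0} = \frac{1}{2 B}$)
$Q = 1123$ ($Q = 1487 - 364 = 1123$)
$Q A{\left(6,g{\left(1 \right)} \right)} = 1123 \frac{1}{2 \cdot 6} = 1123 \cdot \frac{1}{2} \cdot \frac{1}{6} = 1123 \cdot \frac{1}{12} = \frac{1123}{12}$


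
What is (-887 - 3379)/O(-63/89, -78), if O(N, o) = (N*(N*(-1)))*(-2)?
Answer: -625759/147 ≈ -4256.9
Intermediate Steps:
O(N, o) = 2*N² (O(N, o) = (N*(-N))*(-2) = -N²*(-2) = 2*N²)
(-887 - 3379)/O(-63/89, -78) = (-887 - 3379)/((2*(-63/89)²)) = -4266/(2*(-63*1/89)²) = -4266/(2*(-63/89)²) = -4266/(2*(3969/7921)) = -4266/7938/7921 = -4266*7921/7938 = -625759/147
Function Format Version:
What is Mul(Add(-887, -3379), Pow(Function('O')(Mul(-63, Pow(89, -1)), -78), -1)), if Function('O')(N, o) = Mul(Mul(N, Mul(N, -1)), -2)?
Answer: Rational(-625759, 147) ≈ -4256.9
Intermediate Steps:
Function('O')(N, o) = Mul(2, Pow(N, 2)) (Function('O')(N, o) = Mul(Mul(N, Mul(-1, N)), -2) = Mul(Mul(-1, Pow(N, 2)), -2) = Mul(2, Pow(N, 2)))
Mul(Add(-887, -3379), Pow(Function('O')(Mul(-63, Pow(89, -1)), -78), -1)) = Mul(Add(-887, -3379), Pow(Mul(2, Pow(Mul(-63, Pow(89, -1)), 2)), -1)) = Mul(-4266, Pow(Mul(2, Pow(Mul(-63, Rational(1, 89)), 2)), -1)) = Mul(-4266, Pow(Mul(2, Pow(Rational(-63, 89), 2)), -1)) = Mul(-4266, Pow(Mul(2, Rational(3969, 7921)), -1)) = Mul(-4266, Pow(Rational(7938, 7921), -1)) = Mul(-4266, Rational(7921, 7938)) = Rational(-625759, 147)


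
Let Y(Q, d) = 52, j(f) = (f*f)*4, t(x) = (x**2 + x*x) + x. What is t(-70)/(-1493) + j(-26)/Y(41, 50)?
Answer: 67906/1493 ≈ 45.483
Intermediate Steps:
t(x) = x + 2*x**2 (t(x) = (x**2 + x**2) + x = 2*x**2 + x = x + 2*x**2)
j(f) = 4*f**2 (j(f) = f**2*4 = 4*f**2)
t(-70)/(-1493) + j(-26)/Y(41, 50) = -70*(1 + 2*(-70))/(-1493) + (4*(-26)**2)/52 = -70*(1 - 140)*(-1/1493) + (4*676)*(1/52) = -70*(-139)*(-1/1493) + 2704*(1/52) = 9730*(-1/1493) + 52 = -9730/1493 + 52 = 67906/1493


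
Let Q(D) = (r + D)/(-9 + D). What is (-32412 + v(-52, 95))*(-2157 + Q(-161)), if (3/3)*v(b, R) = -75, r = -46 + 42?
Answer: 140085855/2 ≈ 7.0043e+7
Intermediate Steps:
r = -4
v(b, R) = -75
Q(D) = (-4 + D)/(-9 + D)
(-32412 + v(-52, 95))*(-2157 + Q(-161)) = (-32412 - 75)*(-2157 + (-4 - 161)/(-9 - 161)) = -32487*(-2157 - 165/(-170)) = -32487*(-2157 - 1/170*(-165)) = -32487*(-2157 + 33/34) = -32487*(-73305/34) = 140085855/2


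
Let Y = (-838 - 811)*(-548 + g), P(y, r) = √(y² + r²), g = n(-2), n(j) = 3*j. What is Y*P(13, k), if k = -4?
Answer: 913546*√185 ≈ 1.2426e+7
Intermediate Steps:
g = -6 (g = 3*(-2) = -6)
P(y, r) = √(r² + y²)
Y = 913546 (Y = (-838 - 811)*(-548 - 6) = -1649*(-554) = 913546)
Y*P(13, k) = 913546*√((-4)² + 13²) = 913546*√(16 + 169) = 913546*√185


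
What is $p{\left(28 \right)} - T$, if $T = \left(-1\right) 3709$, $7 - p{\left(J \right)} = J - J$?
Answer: $3716$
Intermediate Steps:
$p{\left(J \right)} = 7$ ($p{\left(J \right)} = 7 - \left(J - J\right) = 7 - 0 = 7 + 0 = 7$)
$T = -3709$
$p{\left(28 \right)} - T = 7 - -3709 = 7 + 3709 = 3716$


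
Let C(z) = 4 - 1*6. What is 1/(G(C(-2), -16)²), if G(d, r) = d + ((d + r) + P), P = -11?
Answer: 1/961 ≈ 0.0010406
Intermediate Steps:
C(z) = -2 (C(z) = 4 - 6 = -2)
G(d, r) = -11 + r + 2*d (G(d, r) = d + ((d + r) - 11) = d + (-11 + d + r) = -11 + r + 2*d)
1/(G(C(-2), -16)²) = 1/((-11 - 16 + 2*(-2))²) = 1/((-11 - 16 - 4)²) = 1/((-31)²) = 1/961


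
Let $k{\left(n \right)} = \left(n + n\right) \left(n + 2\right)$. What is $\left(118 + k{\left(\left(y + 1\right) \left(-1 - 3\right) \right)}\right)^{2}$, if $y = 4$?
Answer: $702244$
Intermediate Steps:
$k{\left(n \right)} = 2 n \left(2 + n\right)$
$\left(118 + k{\left(\left(y + 1\right) \left(-1 - 3\right) \right)}\right)^{2} = \left(118 + 2 \left(4 + 1\right) \left(-1 - 3\right) \left(2 + \left(4 + 1\right) \left(-1 - 3\right)\right)\right)^{2} = \left(118 + 2 \cdot 5 \left(-4\right) \left(2 + 5 \left(-4\right)\right)\right)^{2} = \left(118 + 2 \left(-20\right) \left(2 - 20\right)\right)^{2} = \left(118 + 2 \left(-20\right) \left(-18\right)\right)^{2} = \left(118 + 720\right)^{2} = 838^{2} = 702244$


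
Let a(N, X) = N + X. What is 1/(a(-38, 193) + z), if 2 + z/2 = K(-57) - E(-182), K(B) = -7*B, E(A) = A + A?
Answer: 1/1677 ≈ 0.00059630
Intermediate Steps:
E(A) = 2*A
z = 1522 (z = -4 + 2*(-7*(-57) - 2*(-182)) = -4 + 2*(399 - 1*(-364)) = -4 + 2*(399 + 364) = -4 + 2*763 = -4 + 1526 = 1522)
1/(a(-38, 193) + z) = 1/((-38 + 193) + 1522) = 1/(155 + 1522) = 1/1677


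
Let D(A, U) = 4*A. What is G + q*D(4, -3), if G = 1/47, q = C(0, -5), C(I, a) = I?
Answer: 1/47 ≈ 0.021277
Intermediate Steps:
q = 0
G = 1/47 ≈ 0.021277
G + q*D(4, -3) = 1/47 + 0*(4*4) = 1/47 + 0*16 = 1/47 + 0 = 1/47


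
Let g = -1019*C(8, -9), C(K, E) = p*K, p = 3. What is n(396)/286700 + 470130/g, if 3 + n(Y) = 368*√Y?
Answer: -2808048841/146073650 + 552*√11/71675 ≈ -19.198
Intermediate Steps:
C(K, E) = 3*K
n(Y) = -3 + 368*√Y
g = -24456 (g = -3057*8 = -1019*24 = -24456)
n(396)/286700 + 470130/g = (-3 + 368*√396)/286700 + 470130/(-24456) = (-3 + 368*(6*√11))*(1/286700) + 470130*(-1/24456) = (-3 + 2208*√11)*(1/286700) - 78355/4076 = (-3/286700 + 552*√11/71675) - 78355/4076 = -2808048841/146073650 + 552*√11/71675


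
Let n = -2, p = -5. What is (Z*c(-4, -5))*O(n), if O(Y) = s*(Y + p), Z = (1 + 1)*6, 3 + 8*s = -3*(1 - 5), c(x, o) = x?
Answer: 378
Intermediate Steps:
s = 9/8 (s = -3/8 + (-3*(1 - 5))/8 = -3/8 + (-3*(-4))/8 = -3/8 + (⅛)*12 = -3/8 + 3/2 = 9/8 ≈ 1.1250)
Z = 12 (Z = 2*6 = 12)
O(Y) = -45/8 + 9*Y/8 (O(Y) = 9*(Y - 5)/8 = 9*(-5 + Y)/8 = -45/8 + 9*Y/8)
(Z*c(-4, -5))*O(n) = (12*(-4))*(-45/8 + (9/8)*(-2)) = -48*(-45/8 - 9/4) = -48*(-63/8) = 378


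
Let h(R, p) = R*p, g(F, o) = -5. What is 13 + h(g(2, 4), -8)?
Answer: 53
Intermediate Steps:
13 + h(g(2, 4), -8) = 13 - 5*(-8) = 13 + 40 = 53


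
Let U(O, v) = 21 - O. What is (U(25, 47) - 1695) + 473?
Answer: -1226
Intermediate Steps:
(U(25, 47) - 1695) + 473 = ((21 - 1*25) - 1695) + 473 = ((21 - 25) - 1695) + 473 = (-4 - 1695) + 473 = -1699 + 473 = -1226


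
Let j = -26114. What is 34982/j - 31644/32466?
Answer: -163506419/70651427 ≈ -2.3143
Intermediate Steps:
34982/j - 31644/32466 = 34982/(-26114) - 31644/32466 = 34982*(-1/26114) - 31644*1/32466 = -17491/13057 - 5274/5411 = -163506419/70651427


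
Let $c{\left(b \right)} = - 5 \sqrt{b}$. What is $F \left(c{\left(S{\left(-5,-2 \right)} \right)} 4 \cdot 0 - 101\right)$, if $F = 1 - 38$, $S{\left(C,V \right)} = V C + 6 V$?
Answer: $3737$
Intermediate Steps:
$S{\left(C,V \right)} = 6 V + C V$ ($S{\left(C,V \right)} = C V + 6 V = 6 V + C V$)
$F = -37$
$F \left(c{\left(S{\left(-5,-2 \right)} \right)} 4 \cdot 0 - 101\right) = - 37 \left(- 5 \sqrt{- 2 \left(6 - 5\right)} 4 \cdot 0 - 101\right) = - 37 \left(- 5 \sqrt{\left(-2\right) 1} \cdot 4 \cdot 0 - 101\right) = - 37 \left(- 5 \sqrt{-2} \cdot 4 \cdot 0 - 101\right) = - 37 \left(- 5 i \sqrt{2} \cdot 4 \cdot 0 - 101\right) = - 37 \left(- 20 i \sqrt{2} \cdot 0 - 101\right) = - 37 \left(0 - 101\right) = \left(-37\right) \left(-101\right) = 3737$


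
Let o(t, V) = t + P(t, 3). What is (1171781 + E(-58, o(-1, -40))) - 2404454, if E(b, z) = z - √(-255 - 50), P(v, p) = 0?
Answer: -1232674 - I*√305 ≈ -1.2327e+6 - 17.464*I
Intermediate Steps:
o(t, V) = t (o(t, V) = t + 0 = t)
E(b, z) = z - I*√305 (E(b, z) = z - √(-305) = z - I*√305)
(1171781 + E(-58, o(-1, -40))) - 2404454 = (1171781 + (-1 - I*√305)) - 2404454 = (1171780 - I*√305) - 2404454 = -1232674 - I*√305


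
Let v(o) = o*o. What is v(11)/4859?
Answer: 121/4859 ≈ 0.024902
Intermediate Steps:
v(o) = o²
v(11)/4859 = 11²/4859 = 121*(1/4859) = 121/4859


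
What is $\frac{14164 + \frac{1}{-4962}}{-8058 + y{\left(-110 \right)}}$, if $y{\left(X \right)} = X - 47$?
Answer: $- \frac{70281767}{40762830} \approx -1.7242$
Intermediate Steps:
$y{\left(X \right)} = -47 + X$ ($y{\left(X \right)} = X - 47 = -47 + X$)
$\frac{14164 + \frac{1}{-4962}}{-8058 + y{\left(-110 \right)}} = \frac{14164 + \frac{1}{-4962}}{-8058 - 157} = \frac{14164 - \frac{1}{4962}}{-8058 - 157} = \frac{70281767}{4962 \left(-8215\right)} = \frac{70281767}{4962} \left(- \frac{1}{8215}\right) = - \frac{70281767}{40762830}$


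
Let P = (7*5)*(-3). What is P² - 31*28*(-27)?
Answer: 34461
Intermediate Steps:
P = -105 (P = 35*(-3) = -105)
P² - 31*28*(-27) = (-105)² - 31*28*(-27) = 11025 - 868*(-27) = 11025 + 23436 = 34461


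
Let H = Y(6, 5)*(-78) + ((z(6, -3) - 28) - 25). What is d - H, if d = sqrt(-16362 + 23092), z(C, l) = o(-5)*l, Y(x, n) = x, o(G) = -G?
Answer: 536 + sqrt(6730) ≈ 618.04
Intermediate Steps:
z(C, l) = 5*l (z(C, l) = (-1*(-5))*l = 5*l)
d = sqrt(6730) ≈ 82.037
H = -536 (H = 6*(-78) + ((5*(-3) - 28) - 25) = -468 + ((-15 - 28) - 25) = -468 + (-43 - 25) = -468 - 68 = -536)
d - H = sqrt(6730) - 1*(-536) = sqrt(6730) + 536 = 536 + sqrt(6730)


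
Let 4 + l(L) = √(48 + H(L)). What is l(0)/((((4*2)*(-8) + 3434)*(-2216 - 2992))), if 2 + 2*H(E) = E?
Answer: 1/4387740 - √47/17550960 ≈ -1.6271e-7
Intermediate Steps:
H(E) = -1 + E/2
l(L) = -4 + √(47 + L/2) (l(L) = -4 + √(48 + (-1 + L/2)) = -4 + √(47 + L/2))
l(0)/((((4*2)*(-8) + 3434)*(-2216 - 2992))) = (-4 + √(188 + 2*0)/2)/((((4*2)*(-8) + 3434)*(-2216 - 2992))) = (-4 + √(188 + 0)/2)/(((8*(-8) + 3434)*(-5208))) = (-4 + √188/2)/(((-64 + 3434)*(-5208))) = (-4 + (2*√47)/2)/((3370*(-5208))) = (-4 + √47)/(-17550960) = (-4 + √47)*(-1/17550960) = 1/4387740 - √47/17550960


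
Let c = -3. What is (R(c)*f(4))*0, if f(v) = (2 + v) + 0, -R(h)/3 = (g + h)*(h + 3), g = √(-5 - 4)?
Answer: 0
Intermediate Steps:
g = 3*I (g = √(-9) = 3*I ≈ 3.0*I)
R(h) = -3*(3 + h)*(h + 3*I) (R(h) = -3*(3*I + h)*(h + 3) = -3*(h + 3*I)*(3 + h) = -3*(3 + h)*(h + 3*I))
f(v) = 2 + v
(R(c)*f(4))*0 = ((-27*I - 3*(-3)² - 9*(-3)*(1 + I))*(2 + 4))*0 = ((-27*I - 3*9 + (27 + 27*I))*6)*0 = ((-27*I - 27 + (27 + 27*I))*6)*0 = (0*6)*0 = 0*0 = 0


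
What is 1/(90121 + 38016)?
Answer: 1/128137 ≈ 7.8041e-6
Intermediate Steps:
1/(90121 + 38016) = 1/128137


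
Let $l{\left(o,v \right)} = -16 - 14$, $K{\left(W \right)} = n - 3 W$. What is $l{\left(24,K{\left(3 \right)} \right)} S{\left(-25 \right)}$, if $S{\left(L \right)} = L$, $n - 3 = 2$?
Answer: $750$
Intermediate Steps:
$n = 5$ ($n = 3 + 2 = 5$)
$K{\left(W \right)} = 5 - 3 W$
$l{\left(o,v \right)} = -30$
$l{\left(24,K{\left(3 \right)} \right)} S{\left(-25 \right)} = \left(-30\right) \left(-25\right) = 750$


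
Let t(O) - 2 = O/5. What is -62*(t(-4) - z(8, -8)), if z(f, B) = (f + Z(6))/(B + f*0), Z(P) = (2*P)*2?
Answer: -1612/5 ≈ -322.40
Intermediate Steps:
t(O) = 2 + O/5
Z(P) = 4*P
z(f, B) = (24 + f)/B (z(f, B) = (f + 4*6)/(B + f*0) = (f + 24)/(B + 0) = (24 + f)/B)
-62*(t(-4) - z(8, -8)) = -62*((2 + (⅕)*(-4)) - (24 + 8)/(-8)) = -62*((2 - ⅘) - (-1)*32/8) = -62*(6/5 - 1*(-4)) = -62*(6/5 + 4) = -62*26/5 = -1612/5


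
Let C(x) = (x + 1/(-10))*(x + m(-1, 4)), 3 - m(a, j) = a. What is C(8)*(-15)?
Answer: -1422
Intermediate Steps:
m(a, j) = 3 - a
C(x) = (4 + x)*(-⅒ + x) (C(x) = (x + 1/(-10))*(x + (3 - 1*(-1))) = (x - ⅒)*(x + (3 + 1)) = (-⅒ + x)*(x + 4) = (-⅒ + x)*(4 + x) = (4 + x)*(-⅒ + x))
C(8)*(-15) = (-⅖ + 8² + (39/10)*8)*(-15) = (-⅖ + 64 + 156/5)*(-15) = (474/5)*(-15) = -1422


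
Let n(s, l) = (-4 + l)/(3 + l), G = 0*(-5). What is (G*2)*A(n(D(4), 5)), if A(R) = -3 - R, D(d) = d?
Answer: 0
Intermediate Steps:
G = 0
n(s, l) = (-4 + l)/(3 + l)
(G*2)*A(n(D(4), 5)) = (0*2)*(-3 - (-4 + 5)/(3 + 5)) = 0*(-3 - 1/8) = 0*(-3 - 1*⅛) = 0*(-3 - ⅛) = 0*(-25/8) = 0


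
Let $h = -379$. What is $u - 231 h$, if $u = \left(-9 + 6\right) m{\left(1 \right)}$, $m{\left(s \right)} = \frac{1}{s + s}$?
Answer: $\frac{175095}{2} \approx 87548.0$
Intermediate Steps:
$m{\left(s \right)} = \frac{1}{2 s}$
$u = - \frac{3}{2}$ ($u = \left(-9 + 6\right) \frac{1}{2 \cdot 1} = - 3 \cdot \frac{1}{2} \cdot 1 = \left(-3\right) \frac{1}{2} = - \frac{3}{2} \approx -1.5$)
$u - 231 h = - \frac{3}{2} - -87549 = - \frac{3}{2} + 87549 = \frac{175095}{2}$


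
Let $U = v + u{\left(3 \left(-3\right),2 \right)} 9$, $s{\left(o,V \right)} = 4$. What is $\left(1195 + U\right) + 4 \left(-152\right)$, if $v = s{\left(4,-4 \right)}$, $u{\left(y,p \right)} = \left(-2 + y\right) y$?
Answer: $1482$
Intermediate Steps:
$u{\left(y,p \right)} = y \left(-2 + y\right)$
$v = 4$
$U = 895$ ($U = 4 + 3 \left(-3\right) \left(-2 + 3 \left(-3\right)\right) 9 = 4 + - 9 \left(-2 - 9\right) 9 = 4 + \left(-9\right) \left(-11\right) 9 = 4 + 99 \cdot 9 = 4 + 891 = 895$)
$\left(1195 + U\right) + 4 \left(-152\right) = \left(1195 + 895\right) + 4 \left(-152\right) = 2090 - 608 = 1482$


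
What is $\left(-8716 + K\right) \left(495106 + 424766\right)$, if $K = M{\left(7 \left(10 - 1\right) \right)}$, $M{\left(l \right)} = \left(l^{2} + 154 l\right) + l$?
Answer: $4615917696$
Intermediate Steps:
$M{\left(l \right)} = l^{2} + 155 l$
$K = 13734$ ($K = 7 \left(10 - 1\right) \left(155 + 7 \left(10 - 1\right)\right) = 7 \cdot 9 \left(155 + 7 \cdot 9\right) = 63 \left(155 + 63\right) = 63 \cdot 218 = 13734$)
$\left(-8716 + K\right) \left(495106 + 424766\right) = \left(-8716 + 13734\right) \left(495106 + 424766\right) = 5018 \cdot 919872 = 4615917696$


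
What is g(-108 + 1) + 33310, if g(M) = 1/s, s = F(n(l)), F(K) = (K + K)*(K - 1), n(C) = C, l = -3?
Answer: 799441/24 ≈ 33310.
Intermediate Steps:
F(K) = 2*K*(-1 + K) (F(K) = (2*K)*(-1 + K) = 2*K*(-1 + K))
s = 24 (s = 2*(-3)*(-1 - 3) = 2*(-3)*(-4) = 24)
g(M) = 1/24
g(-108 + 1) + 33310 = 1/24 + 33310 = 799441/24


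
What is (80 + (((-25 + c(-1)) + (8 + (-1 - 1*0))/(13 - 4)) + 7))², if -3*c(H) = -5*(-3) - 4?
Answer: 283024/81 ≈ 3494.1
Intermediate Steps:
c(H) = -11/3 (c(H) = -(-5*(-3) - 4)/3 = -(15 - 4)/3 = -⅓*11 = -11/3)
(80 + (((-25 + c(-1)) + (8 + (-1 - 1*0))/(13 - 4)) + 7))² = (80 + (((-25 - 11/3) + (8 + (-1 - 1*0))/(13 - 4)) + 7))² = (80 + ((-86/3 + (8 + (-1 + 0))/9) + 7))² = (80 + ((-86/3 + (8 - 1)*(⅑)) + 7))² = (80 + ((-86/3 + 7*(⅑)) + 7))² = (80 + ((-86/3 + 7/9) + 7))² = (80 + (-251/9 + 7))² = (80 - 188/9)² = (532/9)² = 283024/81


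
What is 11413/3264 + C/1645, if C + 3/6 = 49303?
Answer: 35939549/1073856 ≈ 33.468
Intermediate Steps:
C = 98605/2 (C = -1/2 + 49303 = 98605/2 ≈ 49303.)
11413/3264 + C/1645 = 11413/3264 + (98605/2)/1645 = 11413*(1/3264) + (98605/2)*(1/1645) = 11413/3264 + 19721/658 = 35939549/1073856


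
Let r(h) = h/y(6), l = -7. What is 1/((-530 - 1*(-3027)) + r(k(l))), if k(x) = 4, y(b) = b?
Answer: 3/7493 ≈ 0.00040037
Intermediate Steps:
r(h) = h/6
1/((-530 - 1*(-3027)) + r(k(l))) = 1/((-530 - 1*(-3027)) + (1/6)*4) = 1/((-530 + 3027) + 2/3) = 1/(2497 + 2/3) = 1/(7493/3) = 3/7493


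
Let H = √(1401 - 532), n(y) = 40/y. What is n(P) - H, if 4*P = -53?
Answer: -160/53 - √869 ≈ -32.498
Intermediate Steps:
P = -53/4 (P = (¼)*(-53) = -53/4 ≈ -13.250)
H = √869 ≈ 29.479
n(P) - H = 40/(-53/4) - √869 = 40*(-4/53) - √869 = -160/53 - √869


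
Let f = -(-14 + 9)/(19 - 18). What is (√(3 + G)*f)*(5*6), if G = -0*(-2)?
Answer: 150*√3 ≈ 259.81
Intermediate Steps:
G = 0 (G = -8*0 = 0)
f = 5 (f = -(-5)/1 = -(-5) = -1*(-5) = 5)
(√(3 + G)*f)*(5*6) = (√(3 + 0)*5)*(5*6) = (√3*5)*30 = (5*√3)*30 = 150*√3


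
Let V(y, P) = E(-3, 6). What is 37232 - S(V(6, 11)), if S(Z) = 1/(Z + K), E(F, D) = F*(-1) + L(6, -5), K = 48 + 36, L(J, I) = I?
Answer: 3053023/82 ≈ 37232.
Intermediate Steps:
K = 84
E(F, D) = -5 - F (E(F, D) = F*(-1) - 5 = -F - 5 = -5 - F)
V(y, P) = -2 (V(y, P) = -5 - 1*(-3) = -5 + 3 = -2)
S(Z) = 1/(84 + Z) (S(Z) = 1/(Z + 84) = 1/(84 + Z))
37232 - S(V(6, 11)) = 37232 - 1/(84 - 2) = 37232 - 1/82 = 3053023/82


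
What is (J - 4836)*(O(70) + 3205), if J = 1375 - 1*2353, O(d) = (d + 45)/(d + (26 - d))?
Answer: -242574615/13 ≈ -1.8660e+7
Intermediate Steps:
O(d) = 45/26 + d/26 (O(d) = (45 + d)/26 = (45 + d)*(1/26) = 45/26 + d/26)
J = -978 (J = 1375 - 2353 = -978)
(J - 4836)*(O(70) + 3205) = (-978 - 4836)*((45/26 + (1/26)*70) + 3205) = -5814*((45/26 + 35/13) + 3205) = -5814*(115/26 + 3205) = -5814*83445/26 = -242574615/13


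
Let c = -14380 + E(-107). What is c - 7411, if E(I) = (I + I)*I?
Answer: 1107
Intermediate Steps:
E(I) = 2*I² (E(I) = (2*I)*I = 2*I²)
c = 8518 (c = -14380 + 2*(-107)² = -14380 + 2*11449 = -14380 + 22898 = 8518)
c - 7411 = 8518 - 7411 = 1107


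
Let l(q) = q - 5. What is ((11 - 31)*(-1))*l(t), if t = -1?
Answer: -120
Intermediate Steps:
l(q) = -5 + q
((11 - 31)*(-1))*l(t) = ((11 - 31)*(-1))*(-5 - 1) = -20*(-1)*(-6) = 20*(-6) = -120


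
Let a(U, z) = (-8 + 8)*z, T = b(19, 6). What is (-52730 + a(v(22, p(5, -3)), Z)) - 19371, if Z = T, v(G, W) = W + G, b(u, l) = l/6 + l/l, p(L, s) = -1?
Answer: -72101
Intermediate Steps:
b(u, l) = 1 + l/6 (b(u, l) = l*(⅙) + 1 = l/6 + 1 = 1 + l/6)
v(G, W) = G + W
T = 2 (T = 1 + (⅙)*6 = 1 + 1 = 2)
Z = 2
a(U, z) = 0 (a(U, z) = 0*z = 0)
(-52730 + a(v(22, p(5, -3)), Z)) - 19371 = (-52730 + 0) - 19371 = -52730 - 19371 = -72101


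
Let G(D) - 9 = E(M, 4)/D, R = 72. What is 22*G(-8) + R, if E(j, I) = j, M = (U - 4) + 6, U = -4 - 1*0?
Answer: 551/2 ≈ 275.50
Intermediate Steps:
U = -4 (U = -4 + 0 = -4)
M = -2 (M = (-4 - 4) + 6 = -8 + 6 = -2)
G(D) = 9 - 2/D
22*G(-8) + R = 22*(9 - 2/(-8)) + 72 = 22*(9 - 2*(-1/8)) + 72 = 22*(9 + 1/4) + 72 = 22*(37/4) + 72 = 407/2 + 72 = 551/2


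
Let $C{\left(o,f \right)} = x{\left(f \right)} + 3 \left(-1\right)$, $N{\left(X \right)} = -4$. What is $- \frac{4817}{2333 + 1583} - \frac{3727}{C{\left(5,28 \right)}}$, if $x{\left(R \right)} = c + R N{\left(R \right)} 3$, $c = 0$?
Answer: $\frac{12961969}{1327524} \approx 9.764$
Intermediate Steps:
$x{\left(R \right)} = - 12 R$ ($x{\left(R \right)} = 0 + R \left(-4\right) 3 = 0 + - 4 R 3 = 0 - 12 R = - 12 R$)
$C{\left(o,f \right)} = -3 - 12 f$ ($C{\left(o,f \right)} = - 12 f + 3 \left(-1\right) = - 12 f - 3 = -3 - 12 f$)
$- \frac{4817}{2333 + 1583} - \frac{3727}{C{\left(5,28 \right)}} = - \frac{4817}{2333 + 1583} - \frac{3727}{-3 - 336} = - \frac{4817}{3916} - \frac{3727}{-3 - 336} = \left(-4817\right) \frac{1}{3916} - \frac{3727}{-339} = - \frac{4817}{3916} - - \frac{3727}{339} = - \frac{4817}{3916} + \frac{3727}{339} = \frac{12961969}{1327524}$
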